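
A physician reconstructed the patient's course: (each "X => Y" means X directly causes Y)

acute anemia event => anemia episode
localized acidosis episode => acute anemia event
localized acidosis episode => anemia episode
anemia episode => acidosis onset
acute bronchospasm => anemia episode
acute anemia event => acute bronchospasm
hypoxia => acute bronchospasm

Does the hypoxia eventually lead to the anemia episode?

Yes

There is a causal chain: the hypoxia → the acute bronchospasm → the anemia episode.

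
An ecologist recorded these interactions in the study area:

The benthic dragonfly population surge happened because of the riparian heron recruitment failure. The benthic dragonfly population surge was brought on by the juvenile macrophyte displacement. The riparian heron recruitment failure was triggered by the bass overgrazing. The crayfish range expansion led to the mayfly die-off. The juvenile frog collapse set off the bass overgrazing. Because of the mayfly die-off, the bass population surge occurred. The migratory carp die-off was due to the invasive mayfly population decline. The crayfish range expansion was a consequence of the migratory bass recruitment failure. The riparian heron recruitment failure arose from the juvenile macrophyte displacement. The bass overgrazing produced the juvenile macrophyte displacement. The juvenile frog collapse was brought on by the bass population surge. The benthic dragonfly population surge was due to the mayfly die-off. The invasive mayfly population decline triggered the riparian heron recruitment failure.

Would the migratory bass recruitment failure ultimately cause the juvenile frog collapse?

There is a causal chain: the migratory bass recruitment failure → the crayfish range expansion → the mayfly die-off → the bass population surge → the juvenile frog collapse.

Yes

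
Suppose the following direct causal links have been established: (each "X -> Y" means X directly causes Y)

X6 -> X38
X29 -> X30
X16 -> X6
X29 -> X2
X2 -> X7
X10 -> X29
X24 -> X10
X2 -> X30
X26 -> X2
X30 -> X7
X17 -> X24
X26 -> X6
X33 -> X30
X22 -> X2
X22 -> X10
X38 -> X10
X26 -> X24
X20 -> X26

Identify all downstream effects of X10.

Direct effects: X29.
2 steps out: X2, X30.
3 steps out: X7.
Not reachable from it: X17, X22, X16, X20, X26, X6, X24, X38, X33.

X2, X29, X30, X7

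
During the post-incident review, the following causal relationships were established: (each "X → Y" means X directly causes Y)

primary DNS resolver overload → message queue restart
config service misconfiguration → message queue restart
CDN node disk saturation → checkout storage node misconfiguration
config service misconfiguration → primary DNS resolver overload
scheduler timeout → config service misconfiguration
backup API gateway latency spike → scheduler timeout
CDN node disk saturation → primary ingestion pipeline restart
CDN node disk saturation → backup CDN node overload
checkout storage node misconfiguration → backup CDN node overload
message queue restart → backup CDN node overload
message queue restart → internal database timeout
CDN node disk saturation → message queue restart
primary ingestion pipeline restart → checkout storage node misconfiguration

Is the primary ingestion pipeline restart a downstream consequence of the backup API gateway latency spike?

The backup API gateway latency spike leads to the scheduler timeout, the config service misconfiguration, the primary DNS resolver overload, the message queue restart, the internal database timeout, the backup CDN node overload; the primary ingestion pipeline restart is not among them.

No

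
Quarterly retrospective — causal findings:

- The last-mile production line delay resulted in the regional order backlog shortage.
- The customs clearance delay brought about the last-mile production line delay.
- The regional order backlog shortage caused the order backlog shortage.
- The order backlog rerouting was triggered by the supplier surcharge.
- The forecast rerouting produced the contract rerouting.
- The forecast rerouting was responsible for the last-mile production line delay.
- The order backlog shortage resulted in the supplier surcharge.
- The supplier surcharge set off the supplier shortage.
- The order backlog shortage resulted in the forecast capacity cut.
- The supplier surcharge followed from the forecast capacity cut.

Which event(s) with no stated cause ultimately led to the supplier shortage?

the customs clearance delay, the forecast rerouting

Tracing upstream from the supplier shortage: the supplier shortage ← the supplier surcharge ← the order backlog shortage ← the regional order backlog shortage ← the last-mile production line delay ← the forecast rerouting.
A separate upstream branch: the supplier shortage ← the supplier surcharge ← the order backlog shortage ← the regional order backlog shortage ← the last-mile production line delay ← the customs clearance delay.
Each of those chain origins has no stated cause.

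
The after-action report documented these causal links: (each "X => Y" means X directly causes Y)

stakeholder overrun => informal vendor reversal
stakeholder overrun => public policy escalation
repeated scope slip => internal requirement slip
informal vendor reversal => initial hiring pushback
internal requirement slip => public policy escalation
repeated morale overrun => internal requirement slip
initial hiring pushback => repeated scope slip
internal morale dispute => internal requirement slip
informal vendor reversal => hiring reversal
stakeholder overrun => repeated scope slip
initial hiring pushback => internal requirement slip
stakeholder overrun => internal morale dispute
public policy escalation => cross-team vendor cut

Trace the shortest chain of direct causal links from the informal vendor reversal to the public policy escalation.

the informal vendor reversal → the initial hiring pushback
the initial hiring pushback → the internal requirement slip
the internal requirement slip → the public policy escalation
Length: 3 steps.

the informal vendor reversal → the initial hiring pushback → the internal requirement slip → the public policy escalation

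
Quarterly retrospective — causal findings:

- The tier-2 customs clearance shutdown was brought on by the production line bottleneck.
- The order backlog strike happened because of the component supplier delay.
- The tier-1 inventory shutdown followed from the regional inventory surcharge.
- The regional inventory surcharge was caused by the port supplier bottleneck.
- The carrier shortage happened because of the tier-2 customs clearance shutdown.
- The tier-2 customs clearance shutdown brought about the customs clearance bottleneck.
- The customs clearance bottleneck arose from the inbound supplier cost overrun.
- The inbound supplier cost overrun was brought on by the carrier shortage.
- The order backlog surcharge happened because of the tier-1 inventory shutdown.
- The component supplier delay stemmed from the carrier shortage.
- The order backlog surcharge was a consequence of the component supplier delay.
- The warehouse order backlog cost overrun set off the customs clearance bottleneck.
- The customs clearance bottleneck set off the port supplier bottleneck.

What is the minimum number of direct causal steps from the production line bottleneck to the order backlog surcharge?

4

Shortest chain: the production line bottleneck → the tier-2 customs clearance shutdown → the carrier shortage → the component supplier delay → the order backlog surcharge.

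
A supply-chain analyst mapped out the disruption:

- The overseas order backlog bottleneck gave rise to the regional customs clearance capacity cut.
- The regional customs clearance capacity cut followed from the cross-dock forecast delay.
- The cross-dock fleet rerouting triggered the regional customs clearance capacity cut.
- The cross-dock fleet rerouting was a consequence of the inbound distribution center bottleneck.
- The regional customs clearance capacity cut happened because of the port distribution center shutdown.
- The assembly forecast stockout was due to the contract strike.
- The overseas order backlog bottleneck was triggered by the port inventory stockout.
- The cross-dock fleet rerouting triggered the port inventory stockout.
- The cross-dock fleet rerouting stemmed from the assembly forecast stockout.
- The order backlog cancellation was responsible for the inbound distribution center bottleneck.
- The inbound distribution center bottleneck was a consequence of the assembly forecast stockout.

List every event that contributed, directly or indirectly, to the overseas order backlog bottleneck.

the assembly forecast stockout, the contract strike, the cross-dock fleet rerouting, the inbound distribution center bottleneck, the order backlog cancellation, the port inventory stockout

Immediate cause of the overseas order backlog bottleneck: the port inventory stockout.
Further upstream: the order backlog cancellation, the contract strike, the assembly forecast stockout, the inbound distribution center bottleneck, the cross-dock fleet rerouting.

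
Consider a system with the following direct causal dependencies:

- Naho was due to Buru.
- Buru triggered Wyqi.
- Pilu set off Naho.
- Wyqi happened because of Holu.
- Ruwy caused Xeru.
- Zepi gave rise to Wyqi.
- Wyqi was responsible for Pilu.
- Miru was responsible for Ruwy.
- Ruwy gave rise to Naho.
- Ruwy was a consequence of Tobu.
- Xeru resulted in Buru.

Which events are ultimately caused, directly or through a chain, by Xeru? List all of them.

Direct effects: Buru.
2 steps out: Wyqi, Naho.
3 steps out: Pilu.
Not reachable from it: Tobu, Zepi, Miru, Ruwy, Holu.

Buru, Naho, Pilu, Wyqi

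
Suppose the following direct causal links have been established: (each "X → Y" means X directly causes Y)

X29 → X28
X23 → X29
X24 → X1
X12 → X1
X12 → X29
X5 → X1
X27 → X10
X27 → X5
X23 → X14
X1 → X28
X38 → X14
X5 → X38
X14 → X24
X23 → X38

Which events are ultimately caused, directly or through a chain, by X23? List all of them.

X1, X14, X24, X28, X29, X38

Direct effects: X38, X14, X29.
2 steps out: X24, X28.
3 steps out: X1.
Not reachable from it: X27, X12, X10, X5.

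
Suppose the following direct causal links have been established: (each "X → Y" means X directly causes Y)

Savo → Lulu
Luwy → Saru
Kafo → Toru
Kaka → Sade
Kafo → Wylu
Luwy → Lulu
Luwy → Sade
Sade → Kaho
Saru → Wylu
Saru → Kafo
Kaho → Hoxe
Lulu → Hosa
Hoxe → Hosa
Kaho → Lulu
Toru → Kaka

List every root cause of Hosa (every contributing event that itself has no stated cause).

Luwy, Savo

Tracing upstream from Hosa: Hosa ← Lulu ← Luwy.
A separate upstream branch: Hosa ← Lulu ← Savo.
Each of those chain origins has no stated cause.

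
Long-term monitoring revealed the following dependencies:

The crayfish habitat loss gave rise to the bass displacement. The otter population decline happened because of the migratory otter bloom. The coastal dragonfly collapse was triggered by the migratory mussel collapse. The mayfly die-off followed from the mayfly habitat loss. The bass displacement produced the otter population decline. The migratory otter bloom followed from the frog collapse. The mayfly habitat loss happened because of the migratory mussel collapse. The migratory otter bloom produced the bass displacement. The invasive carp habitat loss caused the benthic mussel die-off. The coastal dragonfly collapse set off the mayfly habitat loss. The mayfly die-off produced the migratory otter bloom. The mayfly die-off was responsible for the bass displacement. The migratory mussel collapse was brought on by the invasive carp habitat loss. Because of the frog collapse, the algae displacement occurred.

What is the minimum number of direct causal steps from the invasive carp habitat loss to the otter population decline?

Shortest chain: the invasive carp habitat loss → the migratory mussel collapse → the mayfly habitat loss → the mayfly die-off → the migratory otter bloom → the otter population decline.

5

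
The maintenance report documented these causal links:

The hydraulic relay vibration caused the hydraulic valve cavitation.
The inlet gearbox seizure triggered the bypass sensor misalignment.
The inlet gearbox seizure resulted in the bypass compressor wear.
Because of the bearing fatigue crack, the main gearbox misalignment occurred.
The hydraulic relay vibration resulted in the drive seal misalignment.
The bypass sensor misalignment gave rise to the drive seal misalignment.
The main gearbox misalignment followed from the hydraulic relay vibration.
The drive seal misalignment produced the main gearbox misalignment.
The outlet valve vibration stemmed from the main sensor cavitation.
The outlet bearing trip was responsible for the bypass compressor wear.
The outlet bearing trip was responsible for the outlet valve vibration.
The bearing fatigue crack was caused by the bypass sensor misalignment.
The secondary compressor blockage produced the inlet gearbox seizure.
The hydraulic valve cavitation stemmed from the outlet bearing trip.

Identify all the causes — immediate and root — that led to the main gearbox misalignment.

the bearing fatigue crack, the bypass sensor misalignment, the drive seal misalignment, the hydraulic relay vibration, the inlet gearbox seizure, the secondary compressor blockage

Immediate causes of the main gearbox misalignment: the hydraulic relay vibration, the bearing fatigue crack, the drive seal misalignment.
Further upstream: the secondary compressor blockage, the inlet gearbox seizure, the bypass sensor misalignment.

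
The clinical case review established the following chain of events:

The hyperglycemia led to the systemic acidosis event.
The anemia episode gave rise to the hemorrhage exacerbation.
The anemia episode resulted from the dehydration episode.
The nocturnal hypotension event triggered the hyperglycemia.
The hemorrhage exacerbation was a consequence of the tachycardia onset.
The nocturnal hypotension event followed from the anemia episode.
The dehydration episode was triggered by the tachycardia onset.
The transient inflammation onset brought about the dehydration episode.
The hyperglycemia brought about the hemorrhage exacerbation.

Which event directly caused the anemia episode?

the dehydration episode

Upstream contributors include the tachycardia onset, the transient inflammation onset, but only the dehydration episode feeds directly into the anemia episode.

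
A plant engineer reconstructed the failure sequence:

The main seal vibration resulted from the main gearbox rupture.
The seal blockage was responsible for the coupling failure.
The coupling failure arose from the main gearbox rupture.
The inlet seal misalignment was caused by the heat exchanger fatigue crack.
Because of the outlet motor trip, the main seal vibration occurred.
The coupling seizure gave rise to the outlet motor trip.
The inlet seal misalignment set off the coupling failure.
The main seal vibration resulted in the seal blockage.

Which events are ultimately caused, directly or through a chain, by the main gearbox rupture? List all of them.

the coupling failure, the main seal vibration, the seal blockage

Direct effects: the main seal vibration, the coupling failure.
2 steps out: the seal blockage.
Not reachable from it: the heat exchanger fatigue crack, the coupling seizure, the outlet motor trip, the inlet seal misalignment.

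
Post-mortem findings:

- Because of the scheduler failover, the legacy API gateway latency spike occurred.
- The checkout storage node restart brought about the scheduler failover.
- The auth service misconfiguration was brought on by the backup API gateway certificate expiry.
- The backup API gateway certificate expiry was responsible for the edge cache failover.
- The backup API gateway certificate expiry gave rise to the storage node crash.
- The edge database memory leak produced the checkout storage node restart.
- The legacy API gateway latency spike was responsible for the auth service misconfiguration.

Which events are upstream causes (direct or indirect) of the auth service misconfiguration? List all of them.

Immediate causes of the auth service misconfiguration: the backup API gateway certificate expiry, the legacy API gateway latency spike.
Further upstream: the edge database memory leak, the checkout storage node restart, the scheduler failover.

the backup API gateway certificate expiry, the checkout storage node restart, the edge database memory leak, the legacy API gateway latency spike, the scheduler failover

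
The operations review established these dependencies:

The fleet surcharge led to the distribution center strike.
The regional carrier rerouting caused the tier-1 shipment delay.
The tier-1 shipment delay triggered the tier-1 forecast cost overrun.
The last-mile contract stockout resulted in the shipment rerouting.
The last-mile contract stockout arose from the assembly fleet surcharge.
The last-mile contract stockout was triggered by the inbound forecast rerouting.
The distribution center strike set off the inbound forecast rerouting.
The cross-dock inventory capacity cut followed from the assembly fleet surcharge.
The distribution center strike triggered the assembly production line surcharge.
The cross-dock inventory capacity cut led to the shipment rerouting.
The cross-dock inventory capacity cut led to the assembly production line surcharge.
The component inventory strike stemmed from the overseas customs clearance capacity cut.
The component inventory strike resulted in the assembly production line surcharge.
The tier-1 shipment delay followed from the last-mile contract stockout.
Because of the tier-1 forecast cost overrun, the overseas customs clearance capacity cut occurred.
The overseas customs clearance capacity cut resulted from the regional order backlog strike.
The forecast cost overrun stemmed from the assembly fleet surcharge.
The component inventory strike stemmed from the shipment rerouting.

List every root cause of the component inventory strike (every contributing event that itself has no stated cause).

Tracing upstream from the component inventory strike: the component inventory strike ← the shipment rerouting ← the last-mile contract stockout ← the inbound forecast rerouting ← the distribution center strike ← the fleet surcharge.
A separate upstream branch: the component inventory strike ← the shipment rerouting ← the cross-dock inventory capacity cut ← the assembly fleet surcharge.
A separate upstream branch: the component inventory strike ← the overseas customs clearance capacity cut ← the regional order backlog strike.
A separate upstream branch: the component inventory strike ← the overseas customs clearance capacity cut ← the tier-1 forecast cost overrun ← the tier-1 shipment delay ← the regional carrier rerouting.
Each of those chain origins has no stated cause.

the assembly fleet surcharge, the fleet surcharge, the regional carrier rerouting, the regional order backlog strike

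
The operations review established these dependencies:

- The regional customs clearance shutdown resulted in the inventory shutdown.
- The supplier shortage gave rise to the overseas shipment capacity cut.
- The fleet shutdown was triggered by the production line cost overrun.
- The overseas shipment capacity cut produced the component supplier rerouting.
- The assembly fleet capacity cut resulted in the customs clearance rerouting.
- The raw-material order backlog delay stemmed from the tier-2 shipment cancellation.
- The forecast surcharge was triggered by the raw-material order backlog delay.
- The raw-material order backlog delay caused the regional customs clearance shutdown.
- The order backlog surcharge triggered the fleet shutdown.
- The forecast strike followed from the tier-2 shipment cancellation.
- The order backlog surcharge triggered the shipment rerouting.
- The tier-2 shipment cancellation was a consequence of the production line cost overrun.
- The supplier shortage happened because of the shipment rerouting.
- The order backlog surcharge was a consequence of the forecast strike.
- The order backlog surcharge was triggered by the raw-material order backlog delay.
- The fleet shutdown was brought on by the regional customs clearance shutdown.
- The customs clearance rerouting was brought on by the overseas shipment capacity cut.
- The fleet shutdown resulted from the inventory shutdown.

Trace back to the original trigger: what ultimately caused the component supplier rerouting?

Tracing upstream from the component supplier rerouting: the component supplier rerouting ← the overseas shipment capacity cut ← the supplier shortage ← the shipment rerouting ← the order backlog surcharge ← the raw-material order backlog delay ← the tier-2 shipment cancellation ← the production line cost overrun.
The production line cost overrun has no stated cause, so it is the root.

the production line cost overrun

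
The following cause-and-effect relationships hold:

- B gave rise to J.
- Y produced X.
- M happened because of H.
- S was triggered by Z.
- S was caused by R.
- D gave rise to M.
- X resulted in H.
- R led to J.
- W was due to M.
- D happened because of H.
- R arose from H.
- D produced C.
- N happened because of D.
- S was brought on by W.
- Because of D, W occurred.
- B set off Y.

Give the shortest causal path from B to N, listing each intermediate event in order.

B → Y
Y → X
X → H
H → D
D → N
Length: 5 steps.

B → Y → X → H → D → N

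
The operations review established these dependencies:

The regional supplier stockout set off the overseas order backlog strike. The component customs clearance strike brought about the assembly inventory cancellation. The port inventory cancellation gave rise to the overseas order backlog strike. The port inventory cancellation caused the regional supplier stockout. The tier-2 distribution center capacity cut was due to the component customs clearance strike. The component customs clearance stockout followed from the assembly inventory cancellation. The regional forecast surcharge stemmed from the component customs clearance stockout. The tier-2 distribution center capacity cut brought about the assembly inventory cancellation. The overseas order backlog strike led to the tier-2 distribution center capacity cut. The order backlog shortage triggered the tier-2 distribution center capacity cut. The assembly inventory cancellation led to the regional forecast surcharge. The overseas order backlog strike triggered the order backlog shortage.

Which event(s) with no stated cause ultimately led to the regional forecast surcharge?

Tracing upstream from the regional forecast surcharge: the regional forecast surcharge ← the assembly inventory cancellation ← the tier-2 distribution center capacity cut ← the overseas order backlog strike ← the port inventory cancellation.
A separate upstream branch: the regional forecast surcharge ← the assembly inventory cancellation ← the component customs clearance strike.
Each of those chain origins has no stated cause.

the component customs clearance strike, the port inventory cancellation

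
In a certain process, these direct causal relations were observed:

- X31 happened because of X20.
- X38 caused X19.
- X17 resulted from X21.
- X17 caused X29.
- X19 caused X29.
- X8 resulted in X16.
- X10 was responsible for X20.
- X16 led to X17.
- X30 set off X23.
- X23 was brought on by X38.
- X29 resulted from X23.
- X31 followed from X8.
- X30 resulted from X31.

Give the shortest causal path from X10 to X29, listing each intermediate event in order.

X10 → X20
X20 → X31
X31 → X30
X30 → X23
X23 → X29
Length: 5 steps.

X10 → X20 → X31 → X30 → X23 → X29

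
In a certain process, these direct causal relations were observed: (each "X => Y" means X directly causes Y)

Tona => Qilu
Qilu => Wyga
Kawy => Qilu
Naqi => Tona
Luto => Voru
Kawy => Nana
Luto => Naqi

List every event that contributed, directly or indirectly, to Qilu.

Kawy, Luto, Naqi, Tona

Immediate causes of Qilu: Kawy, Tona.
Further upstream: Luto, Naqi.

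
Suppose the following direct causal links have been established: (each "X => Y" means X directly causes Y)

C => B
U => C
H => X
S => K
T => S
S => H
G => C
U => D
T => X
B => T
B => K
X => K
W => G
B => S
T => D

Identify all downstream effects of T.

Direct effects: D, S, X.
2 steps out: H, K.
Not reachable from it: U, W, G, C, B.

D, H, K, S, X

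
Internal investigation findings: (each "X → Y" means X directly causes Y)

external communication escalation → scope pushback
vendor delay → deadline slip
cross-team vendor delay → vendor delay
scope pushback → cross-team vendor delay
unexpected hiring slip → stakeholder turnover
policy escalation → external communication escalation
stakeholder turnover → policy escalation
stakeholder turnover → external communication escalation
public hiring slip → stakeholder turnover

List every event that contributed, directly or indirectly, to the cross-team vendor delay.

the external communication escalation, the policy escalation, the public hiring slip, the scope pushback, the stakeholder turnover, the unexpected hiring slip

Immediate cause of the cross-team vendor delay: the scope pushback.
Further upstream: the public hiring slip, the stakeholder turnover, the policy escalation, the external communication escalation, the unexpected hiring slip.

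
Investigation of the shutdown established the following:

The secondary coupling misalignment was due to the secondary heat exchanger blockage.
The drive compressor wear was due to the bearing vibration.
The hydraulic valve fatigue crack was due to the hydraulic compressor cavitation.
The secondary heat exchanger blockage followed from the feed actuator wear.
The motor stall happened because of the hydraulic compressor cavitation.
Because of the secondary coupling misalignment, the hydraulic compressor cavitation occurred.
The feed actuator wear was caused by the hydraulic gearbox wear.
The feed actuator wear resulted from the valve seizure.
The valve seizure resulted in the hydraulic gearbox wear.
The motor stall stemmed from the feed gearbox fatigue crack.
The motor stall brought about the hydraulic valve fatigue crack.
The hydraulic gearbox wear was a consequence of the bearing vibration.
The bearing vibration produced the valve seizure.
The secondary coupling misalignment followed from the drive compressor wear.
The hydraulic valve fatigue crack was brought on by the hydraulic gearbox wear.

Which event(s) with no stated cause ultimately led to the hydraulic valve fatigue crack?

the bearing vibration, the feed gearbox fatigue crack

Tracing upstream from the hydraulic valve fatigue crack: the hydraulic valve fatigue crack ← the hydraulic gearbox wear ← the bearing vibration.
A separate upstream branch: the hydraulic valve fatigue crack ← the motor stall ← the feed gearbox fatigue crack.
Each of those chain origins has no stated cause.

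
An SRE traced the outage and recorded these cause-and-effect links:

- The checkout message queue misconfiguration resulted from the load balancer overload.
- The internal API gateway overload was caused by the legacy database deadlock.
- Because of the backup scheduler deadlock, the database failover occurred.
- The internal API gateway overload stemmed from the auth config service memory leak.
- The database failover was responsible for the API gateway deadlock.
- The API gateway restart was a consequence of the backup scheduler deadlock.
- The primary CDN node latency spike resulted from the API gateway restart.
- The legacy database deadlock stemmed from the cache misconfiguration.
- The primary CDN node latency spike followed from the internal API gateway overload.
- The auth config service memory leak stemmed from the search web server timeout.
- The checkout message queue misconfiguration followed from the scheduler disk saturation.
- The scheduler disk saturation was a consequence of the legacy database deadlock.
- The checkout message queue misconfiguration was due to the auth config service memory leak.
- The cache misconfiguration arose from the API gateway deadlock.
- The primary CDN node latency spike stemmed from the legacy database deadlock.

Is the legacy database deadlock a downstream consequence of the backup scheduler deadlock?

Yes

There is a causal chain: the backup scheduler deadlock → the database failover → the API gateway deadlock → the cache misconfiguration → the legacy database deadlock.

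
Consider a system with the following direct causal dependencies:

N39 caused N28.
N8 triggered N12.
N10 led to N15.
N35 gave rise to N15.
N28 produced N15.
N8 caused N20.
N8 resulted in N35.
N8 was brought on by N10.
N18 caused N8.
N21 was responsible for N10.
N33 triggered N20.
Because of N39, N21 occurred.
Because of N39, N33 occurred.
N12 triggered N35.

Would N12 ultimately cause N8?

N12 leads to N35, N15; N8 is not among them.

No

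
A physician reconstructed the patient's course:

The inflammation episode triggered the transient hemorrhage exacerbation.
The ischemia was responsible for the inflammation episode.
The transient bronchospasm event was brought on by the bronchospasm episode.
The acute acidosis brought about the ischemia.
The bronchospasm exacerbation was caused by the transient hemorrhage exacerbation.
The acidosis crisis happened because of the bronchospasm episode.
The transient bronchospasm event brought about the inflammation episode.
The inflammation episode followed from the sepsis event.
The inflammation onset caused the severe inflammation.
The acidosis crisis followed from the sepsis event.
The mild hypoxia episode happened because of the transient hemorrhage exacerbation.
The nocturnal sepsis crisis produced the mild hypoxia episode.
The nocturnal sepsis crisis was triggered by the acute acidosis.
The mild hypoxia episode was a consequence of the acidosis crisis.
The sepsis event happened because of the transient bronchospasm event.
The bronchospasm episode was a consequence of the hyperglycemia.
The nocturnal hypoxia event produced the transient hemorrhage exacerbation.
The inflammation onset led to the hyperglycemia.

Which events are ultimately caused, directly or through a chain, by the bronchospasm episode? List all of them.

Direct effects: the transient bronchospasm event, the acidosis crisis.
2 steps out: the sepsis event, the inflammation episode, the mild hypoxia episode.
3 steps out: the transient hemorrhage exacerbation.
4 steps out: the bronchospasm exacerbation.
Not reachable from it: the acute acidosis, the inflammation onset, the ischemia, the hyperglycemia, the severe inflammation, the nocturnal hypoxia event, the nocturnal sepsis crisis.

the acidosis crisis, the bronchospasm exacerbation, the inflammation episode, the mild hypoxia episode, the sepsis event, the transient bronchospasm event, the transient hemorrhage exacerbation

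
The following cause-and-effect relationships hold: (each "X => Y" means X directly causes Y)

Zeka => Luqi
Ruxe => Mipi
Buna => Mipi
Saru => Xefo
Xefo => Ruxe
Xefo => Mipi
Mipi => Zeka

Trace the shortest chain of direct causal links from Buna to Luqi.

Buna → Mipi → Zeka → Luqi

Buna → Mipi
Mipi → Zeka
Zeka → Luqi
Length: 3 steps.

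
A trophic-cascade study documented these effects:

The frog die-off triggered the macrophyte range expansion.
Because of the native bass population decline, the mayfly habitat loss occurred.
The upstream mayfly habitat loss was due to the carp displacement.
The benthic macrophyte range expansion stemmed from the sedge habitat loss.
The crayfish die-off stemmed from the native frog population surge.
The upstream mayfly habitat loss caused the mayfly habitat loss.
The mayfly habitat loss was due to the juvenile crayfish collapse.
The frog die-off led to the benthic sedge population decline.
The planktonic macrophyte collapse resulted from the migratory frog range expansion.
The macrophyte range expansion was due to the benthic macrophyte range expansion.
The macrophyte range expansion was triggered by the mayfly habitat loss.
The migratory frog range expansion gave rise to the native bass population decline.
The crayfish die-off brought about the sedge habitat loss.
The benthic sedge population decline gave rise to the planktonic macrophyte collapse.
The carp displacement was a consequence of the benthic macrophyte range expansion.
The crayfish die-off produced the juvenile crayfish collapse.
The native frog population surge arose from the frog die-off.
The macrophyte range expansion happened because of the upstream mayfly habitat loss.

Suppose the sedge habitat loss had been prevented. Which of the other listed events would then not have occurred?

Downstream of the sedge habitat loss: the benthic macrophyte range expansion, the carp displacement, the upstream mayfly habitat loss, the mayfly habitat loss, the macrophyte range expansion.
Of those, still caused via another path: the mayfly habitat loss, the macrophyte range expansion.
The remainder have no surviving cause.

the benthic macrophyte range expansion, the carp displacement, the upstream mayfly habitat loss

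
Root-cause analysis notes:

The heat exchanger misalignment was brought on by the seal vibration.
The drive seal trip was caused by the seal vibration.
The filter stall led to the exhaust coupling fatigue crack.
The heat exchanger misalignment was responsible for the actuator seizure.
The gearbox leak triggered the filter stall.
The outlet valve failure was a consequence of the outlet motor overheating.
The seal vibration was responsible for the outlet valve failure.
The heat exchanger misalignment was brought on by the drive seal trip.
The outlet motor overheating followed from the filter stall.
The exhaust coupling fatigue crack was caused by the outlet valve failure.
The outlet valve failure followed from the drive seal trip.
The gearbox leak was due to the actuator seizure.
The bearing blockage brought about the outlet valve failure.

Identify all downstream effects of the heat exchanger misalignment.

Direct effects: the actuator seizure.
2 steps out: the gearbox leak.
3 steps out: the filter stall.
4 steps out: the outlet motor overheating, the exhaust coupling fatigue crack.
5 steps out: the outlet valve failure.
Not reachable from it: the seal vibration, the drive seal trip, the bearing blockage.

the actuator seizure, the exhaust coupling fatigue crack, the filter stall, the gearbox leak, the outlet motor overheating, the outlet valve failure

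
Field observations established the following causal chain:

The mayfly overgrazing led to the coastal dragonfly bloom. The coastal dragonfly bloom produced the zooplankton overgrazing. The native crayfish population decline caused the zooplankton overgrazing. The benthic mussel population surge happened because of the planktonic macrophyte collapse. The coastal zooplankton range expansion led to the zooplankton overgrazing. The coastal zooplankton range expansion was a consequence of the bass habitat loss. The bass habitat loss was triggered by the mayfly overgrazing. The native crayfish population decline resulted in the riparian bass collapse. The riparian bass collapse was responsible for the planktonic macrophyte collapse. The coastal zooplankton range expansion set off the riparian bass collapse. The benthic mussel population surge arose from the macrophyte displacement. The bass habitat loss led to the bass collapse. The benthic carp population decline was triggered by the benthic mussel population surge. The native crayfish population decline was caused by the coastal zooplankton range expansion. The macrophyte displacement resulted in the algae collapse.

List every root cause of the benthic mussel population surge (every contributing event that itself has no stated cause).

Tracing upstream from the benthic mussel population surge: the benthic mussel population surge ← the planktonic macrophyte collapse ← the riparian bass collapse ← the coastal zooplankton range expansion ← the bass habitat loss ← the mayfly overgrazing.
A separate upstream branch: the benthic mussel population surge ← the macrophyte displacement.
Each of those chain origins has no stated cause.

the macrophyte displacement, the mayfly overgrazing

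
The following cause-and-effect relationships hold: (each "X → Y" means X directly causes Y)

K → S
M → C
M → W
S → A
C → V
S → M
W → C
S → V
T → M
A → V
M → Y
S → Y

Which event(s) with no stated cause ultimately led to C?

K, T

Tracing upstream from C: C ← M ← S ← K.
A separate upstream branch: C ← M ← T.
Each of those chain origins has no stated cause.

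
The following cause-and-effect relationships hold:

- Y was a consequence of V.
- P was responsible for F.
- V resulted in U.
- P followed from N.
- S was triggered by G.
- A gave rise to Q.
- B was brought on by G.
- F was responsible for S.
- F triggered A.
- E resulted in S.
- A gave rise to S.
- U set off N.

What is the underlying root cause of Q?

Tracing upstream from Q: Q ← A ← F ← P ← N ← U ← V.
V has no stated cause, so it is the root.

V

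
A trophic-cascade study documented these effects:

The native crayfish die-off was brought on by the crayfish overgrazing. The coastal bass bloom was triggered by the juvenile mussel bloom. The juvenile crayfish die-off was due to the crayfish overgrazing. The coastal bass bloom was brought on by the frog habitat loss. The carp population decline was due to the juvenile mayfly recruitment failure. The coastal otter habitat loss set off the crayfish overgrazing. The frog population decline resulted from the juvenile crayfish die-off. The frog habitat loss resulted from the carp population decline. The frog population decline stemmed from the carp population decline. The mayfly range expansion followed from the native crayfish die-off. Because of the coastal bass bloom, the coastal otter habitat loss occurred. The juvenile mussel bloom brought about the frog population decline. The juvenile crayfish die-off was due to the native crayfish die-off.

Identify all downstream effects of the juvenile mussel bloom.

the coastal bass bloom, the coastal otter habitat loss, the crayfish overgrazing, the frog population decline, the juvenile crayfish die-off, the mayfly range expansion, the native crayfish die-off

Direct effects: the coastal bass bloom, the frog population decline.
2 steps out: the coastal otter habitat loss.
3 steps out: the crayfish overgrazing.
4 steps out: the native crayfish die-off, the juvenile crayfish die-off.
5 steps out: the mayfly range expansion.
Not reachable from it: the juvenile mayfly recruitment failure, the carp population decline, the frog habitat loss.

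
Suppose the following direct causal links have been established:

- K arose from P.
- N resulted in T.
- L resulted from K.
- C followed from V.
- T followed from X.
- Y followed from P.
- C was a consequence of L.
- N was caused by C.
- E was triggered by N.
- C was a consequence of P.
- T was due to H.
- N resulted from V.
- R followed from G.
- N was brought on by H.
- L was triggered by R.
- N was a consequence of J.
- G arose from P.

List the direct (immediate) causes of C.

L, P, V

Upstream contributors include G, R, K, but only L, P, V feed directly into C.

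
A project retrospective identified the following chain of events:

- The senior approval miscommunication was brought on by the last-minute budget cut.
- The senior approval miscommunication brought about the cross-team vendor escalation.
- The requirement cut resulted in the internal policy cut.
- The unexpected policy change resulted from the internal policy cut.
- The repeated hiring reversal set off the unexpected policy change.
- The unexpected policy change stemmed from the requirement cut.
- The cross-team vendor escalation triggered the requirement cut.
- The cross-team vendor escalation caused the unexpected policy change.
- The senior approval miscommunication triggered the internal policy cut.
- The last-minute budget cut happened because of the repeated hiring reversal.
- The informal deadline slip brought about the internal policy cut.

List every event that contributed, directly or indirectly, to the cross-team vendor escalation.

the last-minute budget cut, the repeated hiring reversal, the senior approval miscommunication

Immediate cause of the cross-team vendor escalation: the senior approval miscommunication.
Further upstream: the repeated hiring reversal, the last-minute budget cut.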